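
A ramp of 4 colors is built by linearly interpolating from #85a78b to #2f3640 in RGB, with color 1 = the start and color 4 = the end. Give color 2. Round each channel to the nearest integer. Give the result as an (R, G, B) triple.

(104, 129, 114)

With 4 swatches and endpoints inclusive, swatch 2 sits at t = (2 − 1)/(4 − 1) = 1/3 ≈ 0.3333.
#85a78b → (133, 167, 139); #2f3640 → (47, 54, 64).
R = 133 + 0.3333 × (47 − 133) = 104.336 → 104
G = 167 + 0.3333 × (54 − 167) = 129.337 → 129
B = 139 + 0.3333 × (64 − 139) = 114.002 → 114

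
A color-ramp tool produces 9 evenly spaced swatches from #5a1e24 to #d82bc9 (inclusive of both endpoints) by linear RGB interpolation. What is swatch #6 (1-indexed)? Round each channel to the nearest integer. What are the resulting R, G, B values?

(169, 38, 139)

With 9 swatches and endpoints inclusive, swatch 6 sits at t = (6 − 1)/(9 − 1) = 5/8 ≈ 0.625.
#5a1e24 → (90, 30, 36); #d82bc9 → (216, 43, 201).
R = 90 + 0.625 × (216 − 90) = 168.75 → 169
G = 30 + 0.625 × (43 − 30) = 38.125 → 38
B = 36 + 0.625 × (201 − 36) = 139.125 → 139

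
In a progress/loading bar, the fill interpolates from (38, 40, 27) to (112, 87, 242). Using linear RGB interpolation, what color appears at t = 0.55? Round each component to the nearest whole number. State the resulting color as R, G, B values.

R = 38 + 0.55 × (112 − 38) = 38 + 0.55 × 74 = 78.7 → 79
G = 40 + 0.55 × (87 − 40) = 40 + 0.55 × 47 = 65.85 → 66
B = 27 + 0.55 × (242 − 27) = 27 + 0.55 × 215 = 145.25 → 145
So the blended color is (79, 66, 145), about #4f4291.

(79, 66, 145)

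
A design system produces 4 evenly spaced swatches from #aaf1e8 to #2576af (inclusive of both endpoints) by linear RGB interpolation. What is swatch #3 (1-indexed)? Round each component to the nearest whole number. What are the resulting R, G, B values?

With 4 swatches and endpoints inclusive, swatch 3 sits at t = (3 − 1)/(4 − 1) = 2/3 ≈ 0.6667.
#aaf1e8 → (170, 241, 232); #2576af → (37, 118, 175).
R = 170 + 0.6667 × (37 − 170) = 81.329 → 81
G = 241 + 0.6667 × (118 − 241) = 158.996 → 159
B = 232 + 0.6667 × (175 − 232) = 193.998 → 194

(81, 159, 194)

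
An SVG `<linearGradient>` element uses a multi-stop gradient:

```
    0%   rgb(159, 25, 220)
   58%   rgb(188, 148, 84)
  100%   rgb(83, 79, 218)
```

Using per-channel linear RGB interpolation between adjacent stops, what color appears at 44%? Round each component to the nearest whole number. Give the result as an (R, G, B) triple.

(181, 118, 117)

44% lies between the 0% and 58% stops, so the local fraction is t = (44 − 0)/(58 − 0) = 44/58 ≈ 0.7586.
R = 159 + 0.7586 × (188 − 159) = 180.999 → 181
G = 25 + 0.7586 × (148 − 25) = 118.308 → 118
B = 220 + 0.7586 × (84 − 220) = 116.83 → 117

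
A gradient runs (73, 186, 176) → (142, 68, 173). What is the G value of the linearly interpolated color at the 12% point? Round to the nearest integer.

172

G = 186 + 0.12 × (68 − 186) = 171.84 → 172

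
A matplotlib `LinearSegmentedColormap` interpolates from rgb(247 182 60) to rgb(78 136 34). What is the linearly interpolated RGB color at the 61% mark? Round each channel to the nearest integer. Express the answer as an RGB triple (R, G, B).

61% corresponds to t = 0.61.
R = 247 + 0.61 × (78 − 247) = 247 + 0.61 × -169 = 143.91 → 144
G = 182 + 0.61 × (136 − 182) = 182 + 0.61 × -46 = 153.94 → 154
B = 60 + 0.61 × (34 − 60) = 60 + 0.61 × -26 = 44.14 → 44
So the blended color is (144, 154, 44), about #909a2c.

(144, 154, 44)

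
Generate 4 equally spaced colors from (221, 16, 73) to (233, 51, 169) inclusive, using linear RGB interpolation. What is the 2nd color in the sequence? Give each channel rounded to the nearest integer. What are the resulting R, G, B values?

With 4 swatches and endpoints inclusive, swatch 2 sits at t = (2 − 1)/(4 − 1) = 1/3 ≈ 0.3333.
R = 221 + 0.3333 × (233 − 221) = 225 → 225
G = 16 + 0.3333 × (51 − 16) = 27.666 → 28
B = 73 + 0.3333 × (169 − 73) = 104.997 → 105

(225, 28, 105)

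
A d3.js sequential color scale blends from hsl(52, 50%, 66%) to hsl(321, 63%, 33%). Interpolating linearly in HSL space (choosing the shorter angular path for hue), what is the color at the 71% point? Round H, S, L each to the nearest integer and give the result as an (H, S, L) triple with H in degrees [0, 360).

Hue: 321 − 52 = 269°, but |269| > 180 so the shorter arc goes the other way: Δh = 269 − 360 = -91°.
H = 52 + 0.71 × (-91) = -12.61 → -13 → -13 mod 360 = 347°
S = 50 + 0.71 × (63 − 50) = 59.23 → 59%
L = 66 + 0.71 × (33 − 66) = 42.57 → 43%

(347, 59, 43)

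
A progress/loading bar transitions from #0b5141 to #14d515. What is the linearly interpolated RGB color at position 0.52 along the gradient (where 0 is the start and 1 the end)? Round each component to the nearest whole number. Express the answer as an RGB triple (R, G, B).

(16, 150, 42)

#0b5141 → (11, 81, 65); #14d515 → (20, 213, 21).
R = 11 + 0.52 × (20 − 11) = 11 + 0.52 × 9 = 15.68 → 16
G = 81 + 0.52 × (213 − 81) = 81 + 0.52 × 132 = 149.64 → 150
B = 65 + 0.52 × (21 − 65) = 65 + 0.52 × -44 = 42.12 → 42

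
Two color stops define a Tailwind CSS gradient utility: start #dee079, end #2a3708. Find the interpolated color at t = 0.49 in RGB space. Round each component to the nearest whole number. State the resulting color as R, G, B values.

(134, 141, 66)

#dee079 → (222, 224, 121); #2a3708 → (42, 55, 8).
R = 222 + 0.49 × (42 − 222) = 222 + 0.49 × -180 = 133.8 → 134
G = 224 + 0.49 × (55 − 224) = 224 + 0.49 × -169 = 141.19 → 141
B = 121 + 0.49 × (8 − 121) = 121 + 0.49 × -113 = 65.63 → 66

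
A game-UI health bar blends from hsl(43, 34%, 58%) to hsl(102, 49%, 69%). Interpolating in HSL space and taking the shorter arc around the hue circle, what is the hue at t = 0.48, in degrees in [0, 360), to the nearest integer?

71

Hue arc: Δh = 102 − 43 = 59° (|Δh| ≤ 180, already the shorter path).
H = 43 + 0.48 × (59) = 71.32 → 71°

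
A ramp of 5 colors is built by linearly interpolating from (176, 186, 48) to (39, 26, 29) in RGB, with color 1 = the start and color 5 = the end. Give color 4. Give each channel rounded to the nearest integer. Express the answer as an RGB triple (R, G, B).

With 5 swatches and endpoints inclusive, swatch 4 sits at t = (4 − 1)/(5 − 1) = 3/4 ≈ 0.75.
R = 176 + 0.75 × (39 − 176) = 73.25 → 73
G = 186 + 0.75 × (26 − 186) = 66 → 66
B = 48 + 0.75 × (29 − 48) = 33.75 → 34

(73, 66, 34)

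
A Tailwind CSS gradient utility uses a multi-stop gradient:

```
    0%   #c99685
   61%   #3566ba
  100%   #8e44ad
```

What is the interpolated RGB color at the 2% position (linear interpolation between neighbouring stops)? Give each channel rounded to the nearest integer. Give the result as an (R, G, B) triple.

2% lies between the 0% and 61% stops, so the local fraction is t = (2 − 0)/(61 − 0) = 2/61 ≈ 0.0328.
#c99685 → (201, 150, 133); #3566ba → (53, 102, 186).
R = 201 + 0.0328 × (53 − 201) = 196.146 → 196
G = 150 + 0.0328 × (102 − 150) = 148.426 → 148
B = 133 + 0.0328 × (186 − 133) = 134.738 → 135

(196, 148, 135)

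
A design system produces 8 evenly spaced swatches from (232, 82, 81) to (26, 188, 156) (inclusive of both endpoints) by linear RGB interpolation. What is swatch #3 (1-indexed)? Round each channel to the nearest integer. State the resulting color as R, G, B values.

(173, 112, 102)

With 8 swatches and endpoints inclusive, swatch 3 sits at t = (3 − 1)/(8 − 1) = 2/7 ≈ 0.2857.
R = 232 + 0.2857 × (26 − 232) = 173.146 → 173
G = 82 + 0.2857 × (188 − 82) = 112.284 → 112
B = 81 + 0.2857 × (156 − 81) = 102.428 → 102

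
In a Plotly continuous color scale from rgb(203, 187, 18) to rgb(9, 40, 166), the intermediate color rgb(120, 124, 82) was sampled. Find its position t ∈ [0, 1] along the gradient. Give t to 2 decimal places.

0.43

Invert the lerp on the R channel (largest span, 194): t = (120 − 203) / (9 − 203) = -83/-194 = 0.42784.
Check on G: (124 − 187)/(40 − 187) = 0.4286 ✓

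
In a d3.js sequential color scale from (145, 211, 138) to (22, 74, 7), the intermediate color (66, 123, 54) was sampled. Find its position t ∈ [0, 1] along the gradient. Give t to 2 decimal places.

0.64

Invert the lerp on the G channel (largest span, 137): t = (123 − 211) / (74 − 211) = -88/-137 = 0.64234.
Check on R: (66 − 145)/(22 − 145) = 0.6423 ✓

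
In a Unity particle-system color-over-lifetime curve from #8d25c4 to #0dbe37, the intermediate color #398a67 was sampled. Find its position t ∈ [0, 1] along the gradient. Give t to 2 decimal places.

0.66

Invert the lerp on the G channel (largest span, 153): t = (138 − 37) / (190 − 37) = 101/153 = 0.66013.
Check on R: (57 − 141)/(13 − 141) = 0.6562 ✓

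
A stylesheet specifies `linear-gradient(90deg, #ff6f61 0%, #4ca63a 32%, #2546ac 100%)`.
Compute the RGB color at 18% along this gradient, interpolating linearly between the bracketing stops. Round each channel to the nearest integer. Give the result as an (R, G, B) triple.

18% lies between the 0% and 32% stops, so the local fraction is t = (18 − 0)/(32 − 0) = 18/32 ≈ 0.5625.
#ff6f61 → (255, 111, 97); #4ca63a → (76, 166, 58).
R = 255 + 0.5625 × (76 − 255) = 154.312 → 154
G = 111 + 0.5625 × (166 − 111) = 141.938 → 142
B = 97 + 0.5625 × (58 − 97) = 75.062 → 75

(154, 142, 75)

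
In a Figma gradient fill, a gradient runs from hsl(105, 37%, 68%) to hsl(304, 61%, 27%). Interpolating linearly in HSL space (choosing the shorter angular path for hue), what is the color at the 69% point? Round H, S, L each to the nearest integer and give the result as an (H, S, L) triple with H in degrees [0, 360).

Hue: 304 − 105 = 199°, but |199| > 180 so the shorter arc goes the other way: Δh = 199 − 360 = -161°.
H = 105 + 0.69 × (-161) = -6.09 → -6 → -6 mod 360 = 354°
S = 37 + 0.69 × (61 − 37) = 53.56 → 54%
L = 68 + 0.69 × (27 − 68) = 39.71 → 40%

(354, 54, 40)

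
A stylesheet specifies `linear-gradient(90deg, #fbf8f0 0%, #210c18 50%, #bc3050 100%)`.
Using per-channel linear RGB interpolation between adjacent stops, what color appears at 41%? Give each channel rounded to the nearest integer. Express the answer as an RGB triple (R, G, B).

41% lies between the 0% and 50% stops, so the local fraction is t = (41 − 0)/(50 − 0) = 41/50 ≈ 0.82.
#fbf8f0 → (251, 248, 240); #210c18 → (33, 12, 24).
R = 251 + 0.82 × (33 − 251) = 72.24 → 72
G = 248 + 0.82 × (12 − 248) = 54.48 → 54
B = 240 + 0.82 × (24 − 240) = 62.88 → 63

(72, 54, 63)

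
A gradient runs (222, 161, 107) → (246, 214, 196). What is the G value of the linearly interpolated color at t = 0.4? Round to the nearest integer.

182

G = 161 + 0.4 × (214 − 161) = 182.2 → 182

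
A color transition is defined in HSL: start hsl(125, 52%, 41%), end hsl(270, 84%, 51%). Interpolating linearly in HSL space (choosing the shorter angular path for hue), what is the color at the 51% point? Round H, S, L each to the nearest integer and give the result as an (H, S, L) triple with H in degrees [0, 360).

(199, 68, 46)

Hue arc: Δh = 270 − 125 = 145° (|Δh| ≤ 180, already the shorter path).
H = 125 + 0.51 × (145) = 198.95 → 199°
S = 52 + 0.51 × (84 − 52) = 68.32 → 68%
L = 41 + 0.51 × (51 − 41) = 46.1 → 46%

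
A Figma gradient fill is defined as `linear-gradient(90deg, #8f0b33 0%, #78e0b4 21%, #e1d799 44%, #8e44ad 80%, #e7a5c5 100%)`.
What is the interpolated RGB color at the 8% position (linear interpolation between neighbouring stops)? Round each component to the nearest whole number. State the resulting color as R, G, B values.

8% lies between the 0% and 21% stops, so the local fraction is t = (8 − 0)/(21 − 0) = 8/21 ≈ 0.381.
#8f0b33 → (143, 11, 51); #78e0b4 → (120, 224, 180).
R = 143 + 0.381 × (120 − 143) = 134.237 → 134
G = 11 + 0.381 × (224 − 11) = 92.153 → 92
B = 51 + 0.381 × (180 − 51) = 100.149 → 100

(134, 92, 100)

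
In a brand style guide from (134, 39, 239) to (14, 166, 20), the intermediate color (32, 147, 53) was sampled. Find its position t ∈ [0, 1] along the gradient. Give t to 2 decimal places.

Invert the lerp on the B channel (largest span, 219): t = (53 − 239) / (20 − 239) = -186/-219 = 0.84932.
Check on R: (32 − 134)/(14 − 134) = 0.85 ✓

0.85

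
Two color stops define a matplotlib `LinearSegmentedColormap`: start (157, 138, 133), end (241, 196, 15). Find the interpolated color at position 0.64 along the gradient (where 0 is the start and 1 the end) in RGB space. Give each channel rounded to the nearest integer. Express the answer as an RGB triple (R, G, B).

R = 157 + 0.64 × (241 − 157) = 157 + 0.64 × 84 = 210.76 → 211
G = 138 + 0.64 × (196 − 138) = 138 + 0.64 × 58 = 175.12 → 175
B = 133 + 0.64 × (15 − 133) = 133 + 0.64 × -118 = 57.48 → 57
So the blended color is (211, 175, 57), about #d3af39.

(211, 175, 57)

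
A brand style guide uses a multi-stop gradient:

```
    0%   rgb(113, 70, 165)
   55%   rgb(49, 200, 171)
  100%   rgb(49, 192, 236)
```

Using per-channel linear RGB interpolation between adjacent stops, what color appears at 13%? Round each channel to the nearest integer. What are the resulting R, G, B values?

(98, 101, 166)

13% lies between the 0% and 55% stops, so the local fraction is t = (13 − 0)/(55 − 0) = 13/55 ≈ 0.2364.
R = 113 + 0.2364 × (49 − 113) = 97.87 → 98
G = 70 + 0.2364 × (200 − 70) = 100.732 → 101
B = 165 + 0.2364 × (171 − 165) = 166.418 → 166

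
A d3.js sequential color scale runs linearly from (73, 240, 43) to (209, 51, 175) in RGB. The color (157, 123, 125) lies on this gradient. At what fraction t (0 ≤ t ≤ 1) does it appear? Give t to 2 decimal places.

Invert the lerp on the G channel (largest span, 189): t = (123 − 240) / (51 − 240) = -117/-189 = 0.61905.
Check on R: (157 − 73)/(209 − 73) = 0.6176 ✓

0.62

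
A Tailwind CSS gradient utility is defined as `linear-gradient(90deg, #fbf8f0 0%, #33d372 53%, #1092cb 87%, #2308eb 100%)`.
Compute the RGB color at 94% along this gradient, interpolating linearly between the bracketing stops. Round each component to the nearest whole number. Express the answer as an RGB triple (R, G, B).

94% lies between the 87% and 100% stops, so the local fraction is t = (94 − 87)/(100 − 87) = 7/13 ≈ 0.5385.
#1092cb → (16, 146, 203); #2308eb → (35, 8, 235).
R = 16 + 0.5385 × (35 − 16) = 26.232 → 26
G = 146 + 0.5385 × (8 − 146) = 71.687 → 72
B = 203 + 0.5385 × (235 − 203) = 220.232 → 220

(26, 72, 220)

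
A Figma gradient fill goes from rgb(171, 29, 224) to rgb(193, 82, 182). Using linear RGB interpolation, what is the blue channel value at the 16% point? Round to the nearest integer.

B = 224 + 0.16 × (182 − 224) = 217.28 → 217

217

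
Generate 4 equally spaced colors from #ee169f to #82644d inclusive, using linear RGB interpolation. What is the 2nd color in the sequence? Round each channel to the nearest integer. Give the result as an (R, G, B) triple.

(202, 48, 132)

With 4 swatches and endpoints inclusive, swatch 2 sits at t = (2 − 1)/(4 − 1) = 1/3 ≈ 0.3333.
#ee169f → (238, 22, 159); #82644d → (130, 100, 77).
R = 238 + 0.3333 × (130 − 238) = 202.004 → 202
G = 22 + 0.3333 × (100 − 22) = 47.997 → 48
B = 159 + 0.3333 × (77 − 159) = 131.669 → 132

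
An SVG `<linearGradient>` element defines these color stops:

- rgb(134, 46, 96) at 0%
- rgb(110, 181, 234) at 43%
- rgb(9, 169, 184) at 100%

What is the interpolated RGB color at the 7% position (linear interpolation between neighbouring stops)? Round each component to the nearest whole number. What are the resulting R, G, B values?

7% lies between the 0% and 43% stops, so the local fraction is t = (7 − 0)/(43 − 0) = 7/43 ≈ 0.1628.
R = 134 + 0.1628 × (110 − 134) = 130.093 → 130
G = 46 + 0.1628 × (181 − 46) = 67.978 → 68
B = 96 + 0.1628 × (234 − 96) = 118.466 → 118

(130, 68, 118)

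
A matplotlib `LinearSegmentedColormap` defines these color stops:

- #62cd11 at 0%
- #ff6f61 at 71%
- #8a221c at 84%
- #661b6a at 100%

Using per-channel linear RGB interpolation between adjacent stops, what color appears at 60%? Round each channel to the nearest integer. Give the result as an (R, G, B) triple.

60% lies between the 0% and 71% stops, so the local fraction is t = (60 − 0)/(71 − 0) = 60/71 ≈ 0.8451.
#62cd11 → (98, 205, 17); #ff6f61 → (255, 111, 97).
R = 98 + 0.8451 × (255 − 98) = 230.681 → 231
G = 205 + 0.8451 × (111 − 205) = 125.561 → 126
B = 17 + 0.8451 × (97 − 17) = 84.608 → 85

(231, 126, 85)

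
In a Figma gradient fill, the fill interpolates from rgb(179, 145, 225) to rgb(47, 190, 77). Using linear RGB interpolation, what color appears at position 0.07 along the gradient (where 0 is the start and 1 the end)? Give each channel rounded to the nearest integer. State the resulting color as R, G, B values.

(170, 148, 215)

R = 179 + 0.07 × (47 − 179) = 179 + 0.07 × -132 = 169.76 → 170
G = 145 + 0.07 × (190 − 145) = 145 + 0.07 × 45 = 148.15 → 148
B = 225 + 0.07 × (77 − 225) = 225 + 0.07 × -148 = 214.64 → 215
So the blended color is (170, 148, 215), about #aa94d7.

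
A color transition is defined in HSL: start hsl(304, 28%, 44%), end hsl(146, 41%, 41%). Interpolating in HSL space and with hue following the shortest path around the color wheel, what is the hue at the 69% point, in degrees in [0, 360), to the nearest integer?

195

Hue arc: Δh = 146 − 304 = -158° (|Δh| ≤ 180, already the shorter path).
H = 304 + 0.69 × (-158) = 194.98 → 195°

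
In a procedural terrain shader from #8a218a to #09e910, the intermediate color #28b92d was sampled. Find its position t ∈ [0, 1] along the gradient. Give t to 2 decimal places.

0.76

Invert the lerp on the G channel (largest span, 200): t = (185 − 33) / (233 − 33) = 152/200 = 0.76.
Check on R: (40 − 138)/(9 − 138) = 0.7597 ✓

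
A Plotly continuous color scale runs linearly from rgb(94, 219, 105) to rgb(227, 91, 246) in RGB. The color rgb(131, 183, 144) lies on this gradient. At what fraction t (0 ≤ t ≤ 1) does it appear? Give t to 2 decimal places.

Invert the lerp on the B channel (largest span, 141): t = (144 − 105) / (246 − 105) = 39/141 = 0.2766.
Check on R: (131 − 94)/(227 − 94) = 0.2782 ✓

0.28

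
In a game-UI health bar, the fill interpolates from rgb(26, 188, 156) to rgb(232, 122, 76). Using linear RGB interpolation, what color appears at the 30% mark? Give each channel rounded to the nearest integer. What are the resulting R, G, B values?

(88, 168, 132)

30% corresponds to t = 0.3.
R = 26 + 0.3 × (232 − 26) = 26 + 0.3 × 206 = 87.8 → 88
G = 188 + 0.3 × (122 − 188) = 188 + 0.3 × -66 = 168.2 → 168
B = 156 + 0.3 × (76 − 156) = 156 + 0.3 × -80 = 132 → 132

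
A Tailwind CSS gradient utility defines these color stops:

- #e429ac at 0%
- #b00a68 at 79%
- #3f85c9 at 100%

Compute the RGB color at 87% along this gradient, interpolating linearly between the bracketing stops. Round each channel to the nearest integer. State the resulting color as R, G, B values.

87% lies between the 79% and 100% stops, so the local fraction is t = (87 − 79)/(100 − 79) = 8/21 ≈ 0.381.
#b00a68 → (176, 10, 104); #3f85c9 → (63, 133, 201).
R = 176 + 0.381 × (63 − 176) = 132.947 → 133
G = 10 + 0.381 × (133 − 10) = 56.863 → 57
B = 104 + 0.381 × (201 − 104) = 140.957 → 141

(133, 57, 141)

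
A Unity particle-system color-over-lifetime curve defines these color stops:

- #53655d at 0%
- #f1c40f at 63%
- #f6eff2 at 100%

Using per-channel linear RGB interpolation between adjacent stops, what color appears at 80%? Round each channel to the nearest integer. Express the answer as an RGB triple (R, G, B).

(243, 216, 119)

80% lies between the 63% and 100% stops, so the local fraction is t = (80 − 63)/(100 − 63) = 17/37 ≈ 0.4595.
#f1c40f → (241, 196, 15); #f6eff2 → (246, 239, 242).
R = 241 + 0.4595 × (246 − 241) = 243.298 → 243
G = 196 + 0.4595 × (239 − 196) = 215.758 → 216
B = 15 + 0.4595 × (242 − 15) = 119.306 → 119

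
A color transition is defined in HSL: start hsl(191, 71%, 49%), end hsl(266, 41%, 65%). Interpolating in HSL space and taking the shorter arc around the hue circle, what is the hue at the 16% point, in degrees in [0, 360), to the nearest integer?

Hue arc: Δh = 266 − 191 = 75° (|Δh| ≤ 180, already the shorter path).
H = 191 + 0.16 × (75) = 203 → 203°

203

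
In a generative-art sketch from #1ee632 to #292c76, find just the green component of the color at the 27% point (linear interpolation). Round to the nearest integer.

G₁ = 230 (from #1ee632), G₂ = 44 (from #292c76).
G = 230 + 0.27 × (44 − 230) = 179.78 → 180

180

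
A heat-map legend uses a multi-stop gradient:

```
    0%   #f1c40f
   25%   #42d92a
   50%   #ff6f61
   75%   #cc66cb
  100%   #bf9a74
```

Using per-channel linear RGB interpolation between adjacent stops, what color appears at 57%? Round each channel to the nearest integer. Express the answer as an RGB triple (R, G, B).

57% lies between the 50% and 75% stops, so the local fraction is t = (57 − 50)/(75 − 50) = 7/25 ≈ 0.28.
#ff6f61 → (255, 111, 97); #cc66cb → (204, 102, 203).
R = 255 + 0.28 × (204 − 255) = 240.72 → 241
G = 111 + 0.28 × (102 − 111) = 108.48 → 108
B = 97 + 0.28 × (203 − 97) = 126.68 → 127

(241, 108, 127)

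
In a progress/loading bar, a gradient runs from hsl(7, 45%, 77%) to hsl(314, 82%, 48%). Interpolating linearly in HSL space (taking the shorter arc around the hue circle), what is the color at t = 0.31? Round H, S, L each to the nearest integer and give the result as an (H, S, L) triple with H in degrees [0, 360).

Hue: 314 − 7 = 307°, but |307| > 180 so the shorter arc goes the other way: Δh = 307 − 360 = -53°.
H = 7 + 0.31 × (-53) = -9.43 → -9 → -9 mod 360 = 351°
S = 45 + 0.31 × (82 − 45) = 56.47 → 56%
L = 77 + 0.31 × (48 − 77) = 68.01 → 68%

(351, 56, 68)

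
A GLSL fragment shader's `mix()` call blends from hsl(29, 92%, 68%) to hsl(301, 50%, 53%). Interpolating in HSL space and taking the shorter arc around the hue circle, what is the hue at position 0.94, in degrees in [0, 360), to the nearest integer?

Hue: 301 − 29 = 272°, but |272| > 180 so the shorter arc goes the other way: Δh = 272 − 360 = -88°.
H = 29 + 0.94 × (-88) = -53.72 → -54 → -54 mod 360 = 306°

306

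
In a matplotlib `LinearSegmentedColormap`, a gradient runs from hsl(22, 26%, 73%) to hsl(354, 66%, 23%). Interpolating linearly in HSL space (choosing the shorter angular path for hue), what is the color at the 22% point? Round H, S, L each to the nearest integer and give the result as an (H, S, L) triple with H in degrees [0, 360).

(16, 35, 62)

Hue: 354 − 22 = 332°, but |332| > 180 so the shorter arc goes the other way: Δh = 332 − 360 = -28°.
H = 22 + 0.22 × (-28) = 15.84 → 16°
S = 26 + 0.22 × (66 − 26) = 34.8 → 35%
L = 73 + 0.22 × (23 − 73) = 62 → 62%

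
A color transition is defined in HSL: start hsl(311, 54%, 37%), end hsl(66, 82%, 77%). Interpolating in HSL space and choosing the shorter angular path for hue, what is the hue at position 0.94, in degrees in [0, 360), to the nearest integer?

59

Hue: 66 − 311 = -245°, but |-245| > 180 so the shorter arc goes the other way: Δh = -245 + 360 = 115°.
H = 311 + 0.94 × (115) = 419.1 → 419 → 419 mod 360 = 59°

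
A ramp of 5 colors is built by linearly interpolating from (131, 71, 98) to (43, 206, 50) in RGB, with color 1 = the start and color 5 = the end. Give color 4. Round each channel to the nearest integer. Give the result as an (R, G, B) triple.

With 5 swatches and endpoints inclusive, swatch 4 sits at t = (4 − 1)/(5 − 1) = 3/4 ≈ 0.75.
R = 131 + 0.75 × (43 − 131) = 65 → 65
G = 71 + 0.75 × (206 − 71) = 172.25 → 172
B = 98 + 0.75 × (50 − 98) = 62 → 62

(65, 172, 62)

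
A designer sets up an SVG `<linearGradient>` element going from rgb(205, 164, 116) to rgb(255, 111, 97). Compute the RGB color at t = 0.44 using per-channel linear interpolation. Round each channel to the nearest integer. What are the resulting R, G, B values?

R = 205 + 0.44 × (255 − 205) = 205 + 0.44 × 50 = 227 → 227
G = 164 + 0.44 × (111 − 164) = 164 + 0.44 × -53 = 140.68 → 141
B = 116 + 0.44 × (97 − 116) = 116 + 0.44 × -19 = 107.64 → 108

(227, 141, 108)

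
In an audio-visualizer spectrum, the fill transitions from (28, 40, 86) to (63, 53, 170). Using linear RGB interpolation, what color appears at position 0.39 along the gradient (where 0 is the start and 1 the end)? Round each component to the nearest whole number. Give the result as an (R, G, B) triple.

R = 28 + 0.39 × (63 − 28) = 28 + 0.39 × 35 = 41.65 → 42
G = 40 + 0.39 × (53 − 40) = 40 + 0.39 × 13 = 45.07 → 45
B = 86 + 0.39 × (170 − 86) = 86 + 0.39 × 84 = 118.76 → 119
So the blended color is (42, 45, 119), about #2a2d77.

(42, 45, 119)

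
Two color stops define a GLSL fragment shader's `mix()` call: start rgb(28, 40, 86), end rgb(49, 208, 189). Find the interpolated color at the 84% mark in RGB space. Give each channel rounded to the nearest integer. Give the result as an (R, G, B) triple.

(46, 181, 173)

84% corresponds to t = 0.84.
R = 28 + 0.84 × (49 − 28) = 28 + 0.84 × 21 = 45.64 → 46
G = 40 + 0.84 × (208 − 40) = 40 + 0.84 × 168 = 181.12 → 181
B = 86 + 0.84 × (189 − 86) = 86 + 0.84 × 103 = 172.52 → 173
So the blended color is (46, 181, 173), about #2eb5ad.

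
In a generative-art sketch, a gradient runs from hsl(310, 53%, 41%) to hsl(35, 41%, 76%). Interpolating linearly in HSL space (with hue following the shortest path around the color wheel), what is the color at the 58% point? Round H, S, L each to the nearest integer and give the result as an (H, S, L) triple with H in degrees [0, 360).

Hue: 35 − 310 = -275°, but |-275| > 180 so the shorter arc goes the other way: Δh = -275 + 360 = 85°.
H = 310 + 0.58 × (85) = 359.3 → 359°
S = 53 + 0.58 × (41 − 53) = 46.04 → 46%
L = 41 + 0.58 × (76 − 41) = 61.3 → 61%

(359, 46, 61)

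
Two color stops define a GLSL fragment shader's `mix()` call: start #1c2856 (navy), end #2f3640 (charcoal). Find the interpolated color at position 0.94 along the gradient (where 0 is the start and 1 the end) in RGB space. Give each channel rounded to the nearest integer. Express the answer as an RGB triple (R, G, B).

(46, 53, 65)

#1c2856 → (28, 40, 86); #2f3640 → (47, 54, 64).
R = 28 + 0.94 × (47 − 28) = 28 + 0.94 × 19 = 45.86 → 46
G = 40 + 0.94 × (54 − 40) = 40 + 0.94 × 14 = 53.16 → 53
B = 86 + 0.94 × (64 − 86) = 86 + 0.94 × -22 = 65.32 → 65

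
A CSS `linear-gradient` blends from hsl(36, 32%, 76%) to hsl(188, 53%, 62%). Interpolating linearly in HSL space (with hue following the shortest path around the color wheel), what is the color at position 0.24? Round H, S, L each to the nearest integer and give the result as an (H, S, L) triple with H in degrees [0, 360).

(72, 37, 73)

Hue arc: Δh = 188 − 36 = 152° (|Δh| ≤ 180, already the shorter path).
H = 36 + 0.24 × (152) = 72.48 → 72°
S = 32 + 0.24 × (53 − 32) = 37.04 → 37%
L = 76 + 0.24 × (62 − 76) = 72.64 → 73%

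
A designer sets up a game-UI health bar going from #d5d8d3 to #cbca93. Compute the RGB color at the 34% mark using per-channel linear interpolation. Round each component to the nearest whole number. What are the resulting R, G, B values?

(210, 211, 189)

#d5d8d3 → (213, 216, 211); #cbca93 → (203, 202, 147).
34% corresponds to t = 0.34.
R = 213 + 0.34 × (203 − 213) = 213 + 0.34 × -10 = 209.6 → 210
G = 216 + 0.34 × (202 − 216) = 216 + 0.34 × -14 = 211.24 → 211
B = 211 + 0.34 × (147 − 211) = 211 + 0.34 × -64 = 189.24 → 189
So the blended color is (210, 211, 189), about #d2d3bd.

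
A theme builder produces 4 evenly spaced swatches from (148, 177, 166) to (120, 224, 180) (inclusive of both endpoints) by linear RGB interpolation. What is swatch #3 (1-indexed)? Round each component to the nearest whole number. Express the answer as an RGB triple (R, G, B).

With 4 swatches and endpoints inclusive, swatch 3 sits at t = (3 − 1)/(4 − 1) = 2/3 ≈ 0.6667.
R = 148 + 0.6667 × (120 − 148) = 129.332 → 129
G = 177 + 0.6667 × (224 − 177) = 208.335 → 208
B = 166 + 0.6667 × (180 − 166) = 175.334 → 175

(129, 208, 175)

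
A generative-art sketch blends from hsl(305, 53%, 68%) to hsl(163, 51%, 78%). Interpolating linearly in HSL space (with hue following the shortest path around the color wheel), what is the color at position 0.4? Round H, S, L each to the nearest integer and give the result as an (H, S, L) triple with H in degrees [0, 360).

(248, 52, 72)

Hue arc: Δh = 163 − 305 = -142° (|Δh| ≤ 180, already the shorter path).
H = 305 + 0.4 × (-142) = 248.2 → 248°
S = 53 + 0.4 × (51 − 53) = 52.2 → 52%
L = 68 + 0.4 × (78 − 68) = 72 → 72%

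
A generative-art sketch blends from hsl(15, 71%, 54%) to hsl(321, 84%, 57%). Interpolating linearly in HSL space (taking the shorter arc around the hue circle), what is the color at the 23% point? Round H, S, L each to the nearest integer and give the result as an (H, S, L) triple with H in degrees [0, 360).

(3, 74, 55)

Hue: 321 − 15 = 306°, but |306| > 180 so the shorter arc goes the other way: Δh = 306 − 360 = -54°.
H = 15 + 0.23 × (-54) = 2.58 → 3°
S = 71 + 0.23 × (84 − 71) = 73.99 → 74%
L = 54 + 0.23 × (57 − 54) = 54.69 → 55%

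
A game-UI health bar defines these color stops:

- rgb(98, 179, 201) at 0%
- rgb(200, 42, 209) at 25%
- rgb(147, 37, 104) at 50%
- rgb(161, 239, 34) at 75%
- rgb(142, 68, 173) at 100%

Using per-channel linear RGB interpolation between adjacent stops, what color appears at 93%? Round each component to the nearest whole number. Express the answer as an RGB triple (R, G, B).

93% lies between the 75% and 100% stops, so the local fraction is t = (93 − 75)/(100 − 75) = 18/25 ≈ 0.72.
R = 161 + 0.72 × (142 − 161) = 147.32 → 147
G = 239 + 0.72 × (68 − 239) = 115.88 → 116
B = 34 + 0.72 × (173 − 34) = 134.08 → 134

(147, 116, 134)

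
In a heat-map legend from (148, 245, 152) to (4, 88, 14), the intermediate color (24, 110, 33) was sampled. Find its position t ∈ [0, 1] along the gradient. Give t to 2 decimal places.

Invert the lerp on the G channel (largest span, 157): t = (110 − 245) / (88 − 245) = -135/-157 = 0.85987.
Check on R: (24 − 148)/(4 − 148) = 0.8611 ✓

0.86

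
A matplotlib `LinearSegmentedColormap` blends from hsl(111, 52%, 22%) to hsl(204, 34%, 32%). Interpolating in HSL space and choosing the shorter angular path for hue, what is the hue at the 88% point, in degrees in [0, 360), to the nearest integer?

193

Hue arc: Δh = 204 − 111 = 93° (|Δh| ≤ 180, already the shorter path).
H = 111 + 0.88 × (93) = 192.84 → 193°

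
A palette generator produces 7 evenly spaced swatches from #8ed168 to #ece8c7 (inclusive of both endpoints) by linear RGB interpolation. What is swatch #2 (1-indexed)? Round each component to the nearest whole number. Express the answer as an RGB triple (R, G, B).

With 7 swatches and endpoints inclusive, swatch 2 sits at t = (2 − 1)/(7 − 1) = 1/6 ≈ 0.1667.
#8ed168 → (142, 209, 104); #ece8c7 → (236, 232, 199).
R = 142 + 0.1667 × (236 − 142) = 157.67 → 158
G = 209 + 0.1667 × (232 − 209) = 212.834 → 213
B = 104 + 0.1667 × (199 − 104) = 119.837 → 120

(158, 213, 120)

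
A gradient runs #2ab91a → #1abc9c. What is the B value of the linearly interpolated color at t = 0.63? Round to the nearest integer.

B₁ = 26 (from #2ab91a), B₂ = 156 (from #1abc9c).
B = 26 + 0.63 × (156 − 26) = 107.9 → 108

108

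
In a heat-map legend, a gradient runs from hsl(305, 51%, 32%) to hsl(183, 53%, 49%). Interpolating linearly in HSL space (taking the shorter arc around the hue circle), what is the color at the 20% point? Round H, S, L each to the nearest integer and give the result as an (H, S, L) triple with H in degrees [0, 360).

Hue arc: Δh = 183 − 305 = -122° (|Δh| ≤ 180, already the shorter path).
H = 305 + 0.2 × (-122) = 280.6 → 281°
S = 51 + 0.2 × (53 − 51) = 51.4 → 51%
L = 32 + 0.2 × (49 − 32) = 35.4 → 35%

(281, 51, 35)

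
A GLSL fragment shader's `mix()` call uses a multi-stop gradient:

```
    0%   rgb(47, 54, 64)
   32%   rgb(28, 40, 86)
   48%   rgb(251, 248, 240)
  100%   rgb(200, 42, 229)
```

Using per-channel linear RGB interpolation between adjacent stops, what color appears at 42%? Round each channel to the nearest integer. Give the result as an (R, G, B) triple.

(167, 170, 182)

42% lies between the 32% and 48% stops, so the local fraction is t = (42 − 32)/(48 − 32) = 10/16 ≈ 0.625.
R = 28 + 0.625 × (251 − 28) = 167.375 → 167
G = 40 + 0.625 × (248 − 40) = 170 → 170
B = 86 + 0.625 × (240 − 86) = 182.25 → 182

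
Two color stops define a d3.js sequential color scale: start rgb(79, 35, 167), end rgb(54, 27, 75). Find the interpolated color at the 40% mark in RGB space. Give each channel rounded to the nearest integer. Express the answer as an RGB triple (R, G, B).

40% corresponds to t = 0.4.
R = 79 + 0.4 × (54 − 79) = 79 + 0.4 × -25 = 69 → 69
G = 35 + 0.4 × (27 − 35) = 35 + 0.4 × -8 = 31.8 → 32
B = 167 + 0.4 × (75 − 167) = 167 + 0.4 × -92 = 130.2 → 130

(69, 32, 130)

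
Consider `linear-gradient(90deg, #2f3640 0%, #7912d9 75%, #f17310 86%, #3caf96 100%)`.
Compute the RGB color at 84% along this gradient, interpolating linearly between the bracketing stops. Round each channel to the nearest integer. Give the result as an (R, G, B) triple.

84% lies between the 75% and 86% stops, so the local fraction is t = (84 − 75)/(86 − 75) = 9/11 ≈ 0.8182.
#7912d9 → (121, 18, 217); #f17310 → (241, 115, 16).
R = 121 + 0.8182 × (241 − 121) = 219.184 → 219
G = 18 + 0.8182 × (115 − 18) = 97.365 → 97
B = 217 + 0.8182 × (16 − 217) = 52.542 → 53

(219, 97, 53)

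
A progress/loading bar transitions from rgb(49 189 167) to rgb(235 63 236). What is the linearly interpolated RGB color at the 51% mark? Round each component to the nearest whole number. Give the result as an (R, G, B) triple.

(144, 125, 202)

51% corresponds to t = 0.51.
R = 49 + 0.51 × (235 − 49) = 49 + 0.51 × 186 = 143.86 → 144
G = 189 + 0.51 × (63 − 189) = 189 + 0.51 × -126 = 124.74 → 125
B = 167 + 0.51 × (236 − 167) = 167 + 0.51 × 69 = 202.19 → 202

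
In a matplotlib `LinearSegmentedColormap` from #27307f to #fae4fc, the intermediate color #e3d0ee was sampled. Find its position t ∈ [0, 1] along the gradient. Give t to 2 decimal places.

0.89

Invert the lerp on the R channel (largest span, 211): t = (227 − 39) / (250 − 39) = 188/211 = 0.891.
Check on G: (208 − 48)/(228 − 48) = 0.8889 ✓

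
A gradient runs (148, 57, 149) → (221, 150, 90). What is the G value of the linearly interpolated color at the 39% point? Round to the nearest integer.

93

G = 57 + 0.39 × (150 − 57) = 93.27 → 93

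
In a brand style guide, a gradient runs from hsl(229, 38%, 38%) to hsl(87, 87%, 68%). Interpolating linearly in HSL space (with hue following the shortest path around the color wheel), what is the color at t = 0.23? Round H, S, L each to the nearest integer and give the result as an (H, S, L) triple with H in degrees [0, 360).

Hue arc: Δh = 87 − 229 = -142° (|Δh| ≤ 180, already the shorter path).
H = 229 + 0.23 × (-142) = 196.34 → 196°
S = 38 + 0.23 × (87 − 38) = 49.27 → 49%
L = 38 + 0.23 × (68 − 38) = 44.9 → 45%

(196, 49, 45)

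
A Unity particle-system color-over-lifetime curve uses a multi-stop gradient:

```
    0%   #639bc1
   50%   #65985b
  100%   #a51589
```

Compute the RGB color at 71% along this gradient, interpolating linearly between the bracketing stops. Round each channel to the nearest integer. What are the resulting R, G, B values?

71% lies between the 50% and 100% stops, so the local fraction is t = (71 − 50)/(100 − 50) = 21/50 ≈ 0.42.
#65985b → (101, 152, 91); #a51589 → (165, 21, 137).
R = 101 + 0.42 × (165 − 101) = 127.88 → 128
G = 152 + 0.42 × (21 − 152) = 96.98 → 97
B = 91 + 0.42 × (137 − 91) = 110.32 → 110

(128, 97, 110)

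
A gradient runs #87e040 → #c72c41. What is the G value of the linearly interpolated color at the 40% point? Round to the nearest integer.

G₁ = 224 (from #87e040), G₂ = 44 (from #c72c41).
G = 224 + 0.4 × (44 − 224) = 152 → 152

152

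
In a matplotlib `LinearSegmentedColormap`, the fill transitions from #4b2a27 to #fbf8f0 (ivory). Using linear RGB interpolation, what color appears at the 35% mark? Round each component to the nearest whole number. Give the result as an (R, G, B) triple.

(137, 114, 109)

#4b2a27 → (75, 42, 39); #fbf8f0 → (251, 248, 240).
35% corresponds to t = 0.35.
R = 75 + 0.35 × (251 − 75) = 75 + 0.35 × 176 = 136.6 → 137
G = 42 + 0.35 × (248 − 42) = 42 + 0.35 × 206 = 114.1 → 114
B = 39 + 0.35 × (240 − 39) = 39 + 0.35 × 201 = 109.35 → 109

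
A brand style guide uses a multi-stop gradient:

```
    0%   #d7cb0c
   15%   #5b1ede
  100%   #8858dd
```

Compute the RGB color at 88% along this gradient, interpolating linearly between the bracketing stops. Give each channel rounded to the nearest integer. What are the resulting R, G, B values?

88% lies between the 15% and 100% stops, so the local fraction is t = (88 − 15)/(100 − 15) = 73/85 ≈ 0.8588.
#5b1ede → (91, 30, 222); #8858dd → (136, 88, 221).
R = 91 + 0.8588 × (136 − 91) = 129.646 → 130
G = 30 + 0.8588 × (88 − 30) = 79.81 → 80
B = 222 + 0.8588 × (221 − 222) = 221.141 → 221

(130, 80, 221)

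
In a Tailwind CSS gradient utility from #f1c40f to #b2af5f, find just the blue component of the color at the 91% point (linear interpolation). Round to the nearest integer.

88

B₁ = 15 (from #f1c40f), B₂ = 95 (from #b2af5f).
B = 15 + 0.91 × (95 − 15) = 87.8 → 88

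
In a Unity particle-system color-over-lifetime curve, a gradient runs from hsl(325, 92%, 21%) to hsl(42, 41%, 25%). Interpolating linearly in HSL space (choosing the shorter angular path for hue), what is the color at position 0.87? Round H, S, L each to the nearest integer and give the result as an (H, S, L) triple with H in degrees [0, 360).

Hue: 42 − 325 = -283°, but |-283| > 180 so the shorter arc goes the other way: Δh = -283 + 360 = 77°.
H = 325 + 0.87 × (77) = 391.99 → 392 → 392 mod 360 = 32°
S = 92 + 0.87 × (41 − 92) = 47.63 → 48%
L = 21 + 0.87 × (25 − 21) = 24.48 → 24%

(32, 48, 24)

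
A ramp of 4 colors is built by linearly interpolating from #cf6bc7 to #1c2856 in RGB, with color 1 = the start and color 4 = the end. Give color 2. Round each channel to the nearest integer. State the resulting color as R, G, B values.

With 4 swatches and endpoints inclusive, swatch 2 sits at t = (2 − 1)/(4 − 1) = 1/3 ≈ 0.3333.
#cf6bc7 → (207, 107, 199); #1c2856 → (28, 40, 86).
R = 207 + 0.3333 × (28 − 207) = 147.339 → 147
G = 107 + 0.3333 × (40 − 107) = 84.669 → 85
B = 199 + 0.3333 × (86 − 199) = 161.337 → 161

(147, 85, 161)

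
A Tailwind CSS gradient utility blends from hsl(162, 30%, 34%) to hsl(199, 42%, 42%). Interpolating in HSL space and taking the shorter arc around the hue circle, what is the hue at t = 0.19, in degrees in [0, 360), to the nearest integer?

169

Hue arc: Δh = 199 − 162 = 37° (|Δh| ≤ 180, already the shorter path).
H = 162 + 0.19 × (37) = 169.03 → 169°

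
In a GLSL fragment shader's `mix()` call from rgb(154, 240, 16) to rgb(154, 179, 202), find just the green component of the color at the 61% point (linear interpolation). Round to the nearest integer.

203

G = 240 + 0.61 × (179 − 240) = 202.79 → 203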